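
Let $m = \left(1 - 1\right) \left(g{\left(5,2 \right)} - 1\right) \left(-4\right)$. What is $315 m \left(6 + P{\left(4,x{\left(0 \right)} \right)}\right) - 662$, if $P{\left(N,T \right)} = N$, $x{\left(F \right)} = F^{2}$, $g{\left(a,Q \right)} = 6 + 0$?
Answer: $-662$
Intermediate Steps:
$g{\left(a,Q \right)} = 6$
$m = 0$ ($m = \left(1 - 1\right) \left(6 - 1\right) \left(-4\right) = 0 \cdot 5 \left(-4\right) = 0 \left(-20\right) = 0$)
$315 m \left(6 + P{\left(4,x{\left(0 \right)} \right)}\right) - 662 = 315 \cdot 0 \left(6 + 4\right) - 662 = 315 \cdot 0 \cdot 10 - 662 = 315 \cdot 0 - 662 = 0 - 662 = -662$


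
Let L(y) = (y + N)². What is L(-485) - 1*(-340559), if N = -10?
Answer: 585584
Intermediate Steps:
L(y) = (-10 + y)² (L(y) = (y - 10)² = (-10 + y)²)
L(-485) - 1*(-340559) = (-10 - 485)² - 1*(-340559) = (-495)² + 340559 = 245025 + 340559 = 585584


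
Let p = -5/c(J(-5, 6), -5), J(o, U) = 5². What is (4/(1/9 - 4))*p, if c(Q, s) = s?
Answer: -36/35 ≈ -1.0286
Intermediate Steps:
J(o, U) = 25
p = 1 (p = -5/(-5) = -5*(-⅕) = 1)
(4/(1/9 - 4))*p = (4/(1/9 - 4))*1 = (4/(⅑ - 4))*1 = (4/(-35/9))*1 = (4*(-9/35))*1 = -36/35*1 = -36/35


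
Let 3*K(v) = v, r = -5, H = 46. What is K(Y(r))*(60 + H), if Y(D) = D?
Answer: -530/3 ≈ -176.67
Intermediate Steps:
K(v) = v/3
K(Y(r))*(60 + H) = ((1/3)*(-5))*(60 + 46) = -5/3*106 = -530/3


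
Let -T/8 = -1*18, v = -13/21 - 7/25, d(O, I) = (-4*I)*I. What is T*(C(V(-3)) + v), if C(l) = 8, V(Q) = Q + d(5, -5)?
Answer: 178944/175 ≈ 1022.5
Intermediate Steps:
d(O, I) = -4*I²
V(Q) = -100 + Q (V(Q) = Q - 4*(-5)² = Q - 4*25 = Q - 100 = -100 + Q)
v = -472/525 (v = -13*1/21 - 7*1/25 = -13/21 - 7/25 = -472/525 ≈ -0.89905)
T = 144 (T = -(-8)*18 = -8*(-18) = 144)
T*(C(V(-3)) + v) = 144*(8 - 472/525) = 144*(3728/525) = 178944/175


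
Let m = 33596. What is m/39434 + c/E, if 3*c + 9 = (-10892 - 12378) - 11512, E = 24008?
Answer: 174628335/473365736 ≈ 0.36891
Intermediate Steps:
c = -11597 (c = -3 + ((-10892 - 12378) - 11512)/3 = -3 + (-23270 - 11512)/3 = -3 + (⅓)*(-34782) = -3 - 11594 = -11597)
m/39434 + c/E = 33596/39434 - 11597/24008 = 33596*(1/39434) - 11597*1/24008 = 16798/19717 - 11597/24008 = 174628335/473365736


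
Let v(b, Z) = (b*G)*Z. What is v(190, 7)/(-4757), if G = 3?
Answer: -3990/4757 ≈ -0.83876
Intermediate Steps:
v(b, Z) = 3*Z*b (v(b, Z) = (b*3)*Z = (3*b)*Z = 3*Z*b)
v(190, 7)/(-4757) = (3*7*190)/(-4757) = 3990*(-1/4757) = -3990/4757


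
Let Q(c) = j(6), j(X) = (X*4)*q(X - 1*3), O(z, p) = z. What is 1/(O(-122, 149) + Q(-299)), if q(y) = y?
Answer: -1/50 ≈ -0.020000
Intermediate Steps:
j(X) = 4*X*(-3 + X) (j(X) = (X*4)*(X - 1*3) = (4*X)*(X - 3) = (4*X)*(-3 + X) = 4*X*(-3 + X))
Q(c) = 72 (Q(c) = 4*6*(-3 + 6) = 4*6*3 = 72)
1/(O(-122, 149) + Q(-299)) = 1/(-122 + 72) = 1/(-50) = -1/50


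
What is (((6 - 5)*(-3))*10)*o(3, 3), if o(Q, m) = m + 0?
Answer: -90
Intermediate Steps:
o(Q, m) = m
(((6 - 5)*(-3))*10)*o(3, 3) = (((6 - 5)*(-3))*10)*3 = ((1*(-3))*10)*3 = -3*10*3 = -30*3 = -90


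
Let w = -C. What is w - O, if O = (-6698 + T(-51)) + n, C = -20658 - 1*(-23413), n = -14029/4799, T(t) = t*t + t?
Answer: 6699036/4799 ≈ 1395.9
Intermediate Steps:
T(t) = t + t**2 (T(t) = t**2 + t = t + t**2)
n = -14029/4799 (n = -14029*1/4799 = -14029/4799 ≈ -2.9233)
C = 2755 (C = -20658 + 23413 = 2755)
O = -19920281/4799 (O = (-6698 - 51*(1 - 51)) - 14029/4799 = (-6698 - 51*(-50)) - 14029/4799 = (-6698 + 2550) - 14029/4799 = -4148 - 14029/4799 = -19920281/4799 ≈ -4150.9)
w = -2755 (w = -1*2755 = -2755)
w - O = -2755 - 1*(-19920281/4799) = -2755 + 19920281/4799 = 6699036/4799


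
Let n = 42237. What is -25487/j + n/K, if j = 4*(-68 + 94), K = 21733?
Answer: -549516323/2260232 ≈ -243.12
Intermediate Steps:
j = 104 (j = 4*26 = 104)
-25487/j + n/K = -25487/104 + 42237/21733 = -549516323/2260232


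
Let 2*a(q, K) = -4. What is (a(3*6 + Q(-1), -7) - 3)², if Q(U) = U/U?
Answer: 25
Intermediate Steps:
Q(U) = 1
a(q, K) = -2 (a(q, K) = (½)*(-4) = -2)
(a(3*6 + Q(-1), -7) - 3)² = (-2 - 3)² = (-5)² = 25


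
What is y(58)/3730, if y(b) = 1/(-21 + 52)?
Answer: 1/115630 ≈ 8.6483e-6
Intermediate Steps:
y(b) = 1/31
y(58)/3730 = (1/31)/3730 = (1/31)*(1/3730) = 1/115630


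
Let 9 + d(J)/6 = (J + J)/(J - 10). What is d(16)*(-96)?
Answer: 2112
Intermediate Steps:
d(J) = -54 + 12*J/(-10 + J) (d(J) = -54 + 6*((J + J)/(J - 10)) = -54 + 6*((2*J)/(-10 + J)) = -54 + 6*(2*J/(-10 + J)) = -54 + 12*J/(-10 + J))
d(16)*(-96) = (6*(90 - 7*16)/(-10 + 16))*(-96) = (6*(90 - 112)/6)*(-96) = (6*(⅙)*(-22))*(-96) = -22*(-96) = 2112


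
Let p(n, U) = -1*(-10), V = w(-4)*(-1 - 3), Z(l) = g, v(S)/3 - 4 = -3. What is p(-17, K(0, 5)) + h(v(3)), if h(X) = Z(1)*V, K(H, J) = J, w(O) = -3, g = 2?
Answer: 34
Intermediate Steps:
v(S) = 3 (v(S) = 12 + 3*(-3) = 12 - 9 = 3)
Z(l) = 2
V = 12 (V = -3*(-1 - 3) = -3*(-4) = 12)
p(n, U) = 10
h(X) = 24 (h(X) = 2*12 = 24)
p(-17, K(0, 5)) + h(v(3)) = 10 + 24 = 34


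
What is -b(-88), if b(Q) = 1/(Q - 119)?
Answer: 1/207 ≈ 0.0048309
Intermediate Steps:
b(Q) = 1/(-119 + Q)
-b(-88) = -1/(-119 - 88) = -1/(-207) = -1*(-1/207) = 1/207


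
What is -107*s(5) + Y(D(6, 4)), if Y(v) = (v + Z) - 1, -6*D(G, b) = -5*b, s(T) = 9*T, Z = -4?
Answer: -14450/3 ≈ -4816.7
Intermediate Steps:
D(G, b) = 5*b/6 (D(G, b) = -(-5)*b/6 = 5*b/6)
Y(v) = -5 + v (Y(v) = (v - 4) - 1 = (-4 + v) - 1 = -5 + v)
-107*s(5) + Y(D(6, 4)) = -963*5 + (-5 + (⅚)*4) = -107*45 + (-5 + 10/3) = -4815 - 5/3 = -14450/3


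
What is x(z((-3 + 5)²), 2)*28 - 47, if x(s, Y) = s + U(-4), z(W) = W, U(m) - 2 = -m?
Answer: 233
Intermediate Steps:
U(m) = 2 - m
x(s, Y) = 6 + s (x(s, Y) = s + (2 - 1*(-4)) = s + (2 + 4) = s + 6 = 6 + s)
x(z((-3 + 5)²), 2)*28 - 47 = (6 + (-3 + 5)²)*28 - 47 = (6 + 2²)*28 - 47 = (6 + 4)*28 - 47 = 10*28 - 47 = 280 - 47 = 233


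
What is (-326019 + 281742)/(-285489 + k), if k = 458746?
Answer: -44277/173257 ≈ -0.25556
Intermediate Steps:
(-326019 + 281742)/(-285489 + k) = (-326019 + 281742)/(-285489 + 458746) = -44277/173257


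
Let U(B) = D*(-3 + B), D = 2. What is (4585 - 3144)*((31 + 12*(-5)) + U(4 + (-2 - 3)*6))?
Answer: -125367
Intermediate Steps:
U(B) = -6 + 2*B (U(B) = 2*(-3 + B) = -6 + 2*B)
(4585 - 3144)*((31 + 12*(-5)) + U(4 + (-2 - 3)*6)) = (4585 - 3144)*((31 + 12*(-5)) + (-6 + 2*(4 + (-2 - 3)*6))) = 1441*((31 - 60) + (-6 + 2*(4 - 5*6))) = 1441*(-29 + (-6 + 2*(4 - 30))) = 1441*(-29 + (-6 + 2*(-26))) = 1441*(-29 + (-6 - 52)) = 1441*(-29 - 58) = 1441*(-87) = -125367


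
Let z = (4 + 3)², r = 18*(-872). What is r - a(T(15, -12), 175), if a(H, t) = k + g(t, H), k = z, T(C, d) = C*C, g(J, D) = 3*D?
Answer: -16420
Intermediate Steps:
r = -15696
T(C, d) = C²
z = 49 (z = 7² = 49)
k = 49
a(H, t) = 49 + 3*H
r - a(T(15, -12), 175) = -15696 - (49 + 3*15²) = -15696 - (49 + 3*225) = -15696 - (49 + 675) = -15696 - 1*724 = -15696 - 724 = -16420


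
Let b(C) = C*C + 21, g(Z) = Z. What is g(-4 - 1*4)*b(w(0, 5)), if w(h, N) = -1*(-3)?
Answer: -240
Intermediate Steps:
w(h, N) = 3
b(C) = 21 + C**2 (b(C) = C**2 + 21 = 21 + C**2)
g(-4 - 1*4)*b(w(0, 5)) = (-4 - 1*4)*(21 + 3**2) = (-4 - 4)*(21 + 9) = -8*30 = -240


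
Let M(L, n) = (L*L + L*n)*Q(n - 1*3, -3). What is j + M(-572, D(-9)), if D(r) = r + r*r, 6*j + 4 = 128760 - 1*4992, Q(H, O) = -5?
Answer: -4228118/3 ≈ -1.4094e+6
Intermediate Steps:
j = 61882/3 (j = -⅔ + (128760 - 1*4992)/6 = -⅔ + (128760 - 4992)/6 = -⅔ + (⅙)*123768 = -⅔ + 20628 = 61882/3 ≈ 20627.)
D(r) = r + r²
M(L, n) = -5*L² - 5*L*n (M(L, n) = (L*L + L*n)*(-5) = (L² + L*n)*(-5) = -5*L² - 5*L*n)
j + M(-572, D(-9)) = 61882/3 - 5*(-572)*(-572 - 9*(1 - 9)) = 61882/3 - 5*(-572)*(-572 - 9*(-8)) = 61882/3 - 5*(-572)*(-572 + 72) = 61882/3 - 5*(-572)*(-500) = 61882/3 - 1430000 = -4228118/3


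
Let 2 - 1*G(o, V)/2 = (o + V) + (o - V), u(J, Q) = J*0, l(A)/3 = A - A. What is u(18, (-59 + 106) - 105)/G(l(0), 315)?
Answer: 0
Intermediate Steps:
l(A) = 0 (l(A) = 3*(A - A) = 3*0 = 0)
u(J, Q) = 0
G(o, V) = 4 - 4*o (G(o, V) = 4 - 2*((o + V) + (o - V)) = 4 - 2*((V + o) + (o - V)) = 4 - 4*o)
u(18, (-59 + 106) - 105)/G(l(0), 315) = 0/(4 - 4*0) = 0/(4 + 0) = 0/4 = 0*(¼) = 0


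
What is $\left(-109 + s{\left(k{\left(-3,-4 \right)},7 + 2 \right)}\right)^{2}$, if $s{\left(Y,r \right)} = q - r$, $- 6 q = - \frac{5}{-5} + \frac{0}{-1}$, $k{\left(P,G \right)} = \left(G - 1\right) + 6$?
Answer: $\frac{502681}{36} \approx 13963.0$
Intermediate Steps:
$k{\left(P,G \right)} = 5 + G$ ($k{\left(P,G \right)} = \left(-1 + G\right) + 6 = 5 + G$)
$q = - \frac{1}{6}$ ($q = - \frac{- \frac{5}{-5} + \frac{0}{-1}}{6} = - \frac{\left(-5\right) \left(- \frac{1}{5}\right) + 0 \left(-1\right)}{6} = - \frac{1 + 0}{6} = \left(- \frac{1}{6}\right) 1 = - \frac{1}{6} \approx -0.16667$)
$s{\left(Y,r \right)} = - \frac{1}{6} - r$
$\left(-109 + s{\left(k{\left(-3,-4 \right)},7 + 2 \right)}\right)^{2} = \left(-109 - \frac{55}{6}\right)^{2} = \left(- \frac{709}{6}\right)^{2} = \frac{502681}{36}$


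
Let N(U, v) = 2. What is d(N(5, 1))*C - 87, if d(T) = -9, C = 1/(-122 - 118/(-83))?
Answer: -96661/1112 ≈ -86.925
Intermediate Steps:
C = -83/10008 (C = 1/(-122 - 118*(-1/83)) = 1/(-122 + 118/83) = 1/(-10008/83) = -83/10008 ≈ -0.0082934)
d(N(5, 1))*C - 87 = -9*(-83/10008) - 87 = 83/1112 - 87 = -96661/1112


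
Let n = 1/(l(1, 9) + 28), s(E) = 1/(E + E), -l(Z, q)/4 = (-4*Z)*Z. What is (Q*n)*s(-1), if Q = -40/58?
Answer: 5/638 ≈ 0.0078370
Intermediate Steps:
l(Z, q) = 16*Z² (l(Z, q) = -4*(-4*Z)*Z = -(-16)*Z² = 16*Z²)
Q = -20/29 (Q = -40*1/58 = -20/29 ≈ -0.68966)
s(E) = 1/(2*E)
n = 1/44 (n = 1/(16*1² + 28) = 1/(16*1 + 28) = 1/(16 + 28) = 1/44 ≈ 0.022727)
(Q*n)*s(-1) = (-20/29*1/44)*((½)/(-1)) = -5*(-1)/638 = -5/319*(-½) = 5/638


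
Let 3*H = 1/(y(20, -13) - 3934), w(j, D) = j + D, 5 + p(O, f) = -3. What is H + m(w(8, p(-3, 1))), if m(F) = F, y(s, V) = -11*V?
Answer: -1/11373 ≈ -8.7928e-5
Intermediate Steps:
p(O, f) = -8 (p(O, f) = -5 - 3 = -8)
w(j, D) = D + j
H = -1/11373 (H = 1/(3*(-11*(-13) - 3934)) = 1/(3*(143 - 3934)) = (⅓)/(-3791) = (⅓)*(-1/3791) = -1/11373 ≈ -8.7928e-5)
H + m(w(8, p(-3, 1))) = -1/11373 + (-8 + 8) = -1/11373 + 0 = -1/11373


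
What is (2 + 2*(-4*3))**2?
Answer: 484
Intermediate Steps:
(2 + 2*(-4*3))**2 = (2 + 2*(-12))**2 = (2 - 24)**2 = (-22)**2 = 484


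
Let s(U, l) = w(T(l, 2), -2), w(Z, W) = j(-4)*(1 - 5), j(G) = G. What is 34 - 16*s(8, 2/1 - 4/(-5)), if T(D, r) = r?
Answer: -222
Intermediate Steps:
w(Z, W) = 16 (w(Z, W) = -4*(1 - 5) = -4*(-4) = 16)
s(U, l) = 16
34 - 16*s(8, 2/1 - 4/(-5)) = 34 - 16*16 = 34 - 256 = -222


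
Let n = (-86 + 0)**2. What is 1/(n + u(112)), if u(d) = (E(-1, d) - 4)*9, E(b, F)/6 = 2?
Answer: 1/7468 ≈ 0.00013390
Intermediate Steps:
E(b, F) = 12 (E(b, F) = 6*2 = 12)
u(d) = 72 (u(d) = (12 - 4)*9 = 8*9 = 72)
n = 7396 (n = (-86)**2 = 7396)
1/(n + u(112)) = 1/(7396 + 72) = 1/7468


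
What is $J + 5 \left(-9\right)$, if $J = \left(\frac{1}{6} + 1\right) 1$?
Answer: $- \frac{263}{6} \approx -43.833$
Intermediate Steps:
$J = \frac{7}{6}$ ($J = \left(\frac{1}{6} + 1\right) 1 = \frac{7}{6} \cdot 1 = \frac{7}{6} \approx 1.1667$)
$J + 5 \left(-9\right) = \frac{7}{6} + 5 \left(-9\right) = \frac{7}{6} - 45 = - \frac{263}{6}$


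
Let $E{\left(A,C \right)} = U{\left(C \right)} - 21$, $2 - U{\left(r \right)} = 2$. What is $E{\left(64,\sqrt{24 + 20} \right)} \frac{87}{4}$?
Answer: $- \frac{1827}{4} \approx -456.75$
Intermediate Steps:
$U{\left(r \right)} = 0$ ($U{\left(r \right)} = 2 - 2 = 0$)
$E{\left(A,C \right)} = -21$ ($E{\left(A,C \right)} = 0 - 21 = -21$)
$E{\left(64,\sqrt{24 + 20} \right)} \frac{87}{4} = - 21 \cdot \frac{87}{4} = - 21 \cdot 87 \cdot \frac{1}{4} = \left(-21\right) \frac{87}{4} = - \frac{1827}{4}$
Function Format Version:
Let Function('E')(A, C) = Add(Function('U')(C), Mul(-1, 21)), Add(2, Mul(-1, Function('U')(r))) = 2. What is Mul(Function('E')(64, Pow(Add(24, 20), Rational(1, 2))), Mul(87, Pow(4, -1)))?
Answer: Rational(-1827, 4) ≈ -456.75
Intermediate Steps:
Function('U')(r) = 0 (Function('U')(r) = Add(2, Mul(-1, 2)) = Add(2, -2) = 0)
Function('E')(A, C) = -21 (Function('E')(A, C) = Add(0, Mul(-1, 21)) = Add(0, -21) = -21)
Mul(Function('E')(64, Pow(Add(24, 20), Rational(1, 2))), Mul(87, Pow(4, -1))) = Mul(-21, Mul(87, Pow(4, -1))) = Mul(-21, Mul(87, Rational(1, 4))) = Mul(-21, Rational(87, 4)) = Rational(-1827, 4)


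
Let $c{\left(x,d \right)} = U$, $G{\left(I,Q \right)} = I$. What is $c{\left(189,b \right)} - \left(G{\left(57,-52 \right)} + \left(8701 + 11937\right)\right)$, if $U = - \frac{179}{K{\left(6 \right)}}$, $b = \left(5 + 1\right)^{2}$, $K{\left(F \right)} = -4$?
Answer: $- \frac{82601}{4} \approx -20650.0$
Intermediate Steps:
$b = 36$ ($b = 6^{2} = 36$)
$U = \frac{179}{4}$ ($U = - \frac{179}{-4} = \left(-179\right) \left(- \frac{1}{4}\right) = \frac{179}{4} \approx 44.75$)
$c{\left(x,d \right)} = \frac{179}{4}$
$c{\left(189,b \right)} - \left(G{\left(57,-52 \right)} + \left(8701 + 11937\right)\right) = \frac{179}{4} - \left(57 + \left(8701 + 11937\right)\right) = \frac{179}{4} - \left(57 + 20638\right) = \frac{179}{4} - 20695 = - \frac{82601}{4}$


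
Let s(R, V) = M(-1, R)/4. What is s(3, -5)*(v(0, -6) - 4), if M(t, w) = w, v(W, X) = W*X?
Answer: -3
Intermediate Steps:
s(R, V) = R/4
s(3, -5)*(v(0, -6) - 4) = ((¼)*3)*(0*(-6) - 4) = 3*(0 - 4)/4 = (¾)*(-4) = -3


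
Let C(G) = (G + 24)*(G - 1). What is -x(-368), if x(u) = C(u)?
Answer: -126936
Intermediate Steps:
C(G) = (-1 + G)*(24 + G) (C(G) = (24 + G)*(-1 + G) = (-1 + G)*(24 + G))
x(u) = -24 + u² + 23*u
-x(-368) = -(-24 + (-368)² + 23*(-368)) = -(-24 + 135424 - 8464) = -1*126936 = -126936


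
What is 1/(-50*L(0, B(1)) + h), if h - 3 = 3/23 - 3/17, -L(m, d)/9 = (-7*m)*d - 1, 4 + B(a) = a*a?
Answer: -391/174795 ≈ -0.0022369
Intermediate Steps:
B(a) = -4 + a² (B(a) = -4 + a*a = -4 + a²)
L(m, d) = 9 + 63*d*m (L(m, d) = -9*((-7*m)*d - 1) = -9*(-7*d*m - 1) = -9*(-1 - 7*d*m) = 9 + 63*d*m)
h = 1155/391 (h = 3 + (3/23 - 3/17) = 3 - 18/391 = 1155/391 ≈ 2.9540)
1/(-50*L(0, B(1)) + h) = 1/(-50*(9 + 63*(-4 + 1²)*0) + 1155/391) = 1/(-50*(9 + 63*(-4 + 1)*0) + 1155/391) = 1/(-50*(9 + 63*(-3)*0) + 1155/391) = 1/(-50*(9 + 0) + 1155/391) = 1/(-50*9 + 1155/391) = 1/(-450 + 1155/391) = 1/(-174795/391) = -391/174795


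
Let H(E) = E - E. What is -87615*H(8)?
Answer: 0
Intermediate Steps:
H(E) = 0
-87615*H(8) = -87615*0 = 0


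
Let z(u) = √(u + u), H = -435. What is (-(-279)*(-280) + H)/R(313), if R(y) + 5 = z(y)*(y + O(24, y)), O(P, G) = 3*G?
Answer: -392775/981257479 - 98350860*√626/981257479 ≈ -2.5081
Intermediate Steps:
z(u) = √2*√u (z(u) = √(2*u) = √2*√u)
R(y) = -5 + 4*√2*y^(3/2) (R(y) = -5 + (√2*√y)*(y + 3*y) = -5 + (√2*√y)*(4*y) = -5 + 4*√2*y^(3/2))
(-(-279)*(-280) + H)/R(313) = (-(-279)*(-280) - 435)/(-5 + 4*√2*313^(3/2)) = (-279*280 - 435)/(-5 + 4*√2*(313*√313)) = (-78120 - 435)/(-5 + 1252*√626) = -78555/(-5 + 1252*√626)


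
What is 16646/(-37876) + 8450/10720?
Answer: 3540177/10150768 ≈ 0.34876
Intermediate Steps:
16646/(-37876) + 8450/10720 = 16646*(-1/37876) + 8450*(1/10720) = -8323/18938 + 845/1072 = 3540177/10150768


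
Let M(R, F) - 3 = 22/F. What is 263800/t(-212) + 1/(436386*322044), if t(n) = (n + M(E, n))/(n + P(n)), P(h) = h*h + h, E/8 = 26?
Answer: -34990635424128509256367/622993840398072 ≈ -5.6165e+7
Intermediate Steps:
E = 208 (E = 8*26 = 208)
M(R, F) = 3 + 22/F
P(h) = h + h**2 (P(h) = h**2 + h = h + h**2)
t(n) = (3 + n + 22/n)/(n + n*(1 + n)) (t(n) = (n + (3 + 22/n))/(n + n*(1 + n)) = (3 + n + 22/n)/(n + n*(1 + n)))
263800/t(-212) + 1/(436386*322044) = 263800/(((22 + (-212)**2 + 3*(-212))/((-212)**2*(2 - 212)))) + 1/(436386*322044) = 263800/(((1/44944)*(22 + 44944 - 636)/(-210))) + (1/436386)*(1/322044) = 263800/(((1/44944)*(-1/210)*44330)) + 1/140535492984 = 263800/(-4433/943824) + 1/140535492984 = 263800*(-943824/4433) + 1/140535492984 = -248980771200/4433 + 1/140535492984 = -34990635424128509256367/622993840398072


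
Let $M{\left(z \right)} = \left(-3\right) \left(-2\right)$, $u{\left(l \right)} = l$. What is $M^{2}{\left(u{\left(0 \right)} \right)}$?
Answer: $36$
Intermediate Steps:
$M{\left(z \right)} = 6$
$M^{2}{\left(u{\left(0 \right)} \right)} = 6^{2} = 36$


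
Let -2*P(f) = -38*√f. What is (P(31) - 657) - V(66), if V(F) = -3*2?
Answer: -651 + 19*√31 ≈ -545.21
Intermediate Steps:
P(f) = 19*√f (P(f) = -(-19)*√f = 19*√f)
V(F) = -6
(P(31) - 657) - V(66) = (19*√31 - 657) - 1*(-6) = (-657 + 19*√31) + 6 = -651 + 19*√31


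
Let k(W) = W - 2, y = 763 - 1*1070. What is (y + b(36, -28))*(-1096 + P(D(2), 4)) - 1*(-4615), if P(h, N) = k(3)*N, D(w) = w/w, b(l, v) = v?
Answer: 370435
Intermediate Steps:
y = -307 (y = 763 - 1070 = -307)
k(W) = -2 + W
D(w) = 1
P(h, N) = N (P(h, N) = (-2 + 3)*N = 1*N = N)
(y + b(36, -28))*(-1096 + P(D(2), 4)) - 1*(-4615) = (-307 - 28)*(-1096 + 4) - 1*(-4615) = -335*(-1092) + 4615 = 365820 + 4615 = 370435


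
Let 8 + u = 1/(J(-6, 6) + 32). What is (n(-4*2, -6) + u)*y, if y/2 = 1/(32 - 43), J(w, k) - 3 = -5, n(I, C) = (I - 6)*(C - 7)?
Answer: -5221/165 ≈ -31.642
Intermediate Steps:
n(I, C) = (-7 + C)*(-6 + I) (n(I, C) = (-6 + I)*(-7 + C) = (-7 + C)*(-6 + I))
J(w, k) = -2 (J(w, k) = 3 - 5 = -2)
y = -2/11 (y = 2/(32 - 43) = 2/(-11) = 2*(-1/11) = -2/11 ≈ -0.18182)
u = -239/30 (u = -8 + 1/(-2 + 32) = -8 + 1/30 = -239/30 ≈ -7.9667)
(n(-4*2, -6) + u)*y = ((42 - (-28)*2 - 6*(-6) - (-24)*2) - 239/30)*(-2/11) = ((42 - 7*(-8) + 36 - 6*(-8)) - 239/30)*(-2/11) = ((42 + 56 + 36 + 48) - 239/30)*(-2/11) = (182 - 239/30)*(-2/11) = (5221/30)*(-2/11) = -5221/165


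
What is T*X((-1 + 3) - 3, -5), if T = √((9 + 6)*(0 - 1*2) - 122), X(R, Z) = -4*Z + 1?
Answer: 42*I*√38 ≈ 258.91*I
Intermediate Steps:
X(R, Z) = 1 - 4*Z
T = 2*I*√38 (T = √(15*(0 - 2) - 122) = √(15*(-2) - 122) = √(-30 - 122) = √(-152) = 2*I*√38 ≈ 12.329*I)
T*X((-1 + 3) - 3, -5) = (2*I*√38)*(1 - 4*(-5)) = (2*I*√38)*(1 + 20) = (2*I*√38)*21 = 42*I*√38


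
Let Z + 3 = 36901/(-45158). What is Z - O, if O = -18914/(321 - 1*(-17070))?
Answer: -2143655213/785342778 ≈ -2.7296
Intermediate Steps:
Z = -172375/45158 (Z = -3 + 36901/(-45158) = -3 + 36901*(-1/45158) = -3 - 36901/45158 = -172375/45158 ≈ -3.8172)
O = -18914/17391 (O = -18914/(321 + 17070) = -18914/17391 ≈ -1.0876)
Z - O = -172375/45158 - 1*(-18914/17391) = -172375/45158 + 18914/17391 = -2143655213/785342778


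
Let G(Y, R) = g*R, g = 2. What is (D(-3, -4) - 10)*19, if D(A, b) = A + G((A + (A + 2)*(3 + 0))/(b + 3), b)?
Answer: -399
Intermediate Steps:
G(Y, R) = 2*R
D(A, b) = A + 2*b
(D(-3, -4) - 10)*19 = ((-3 + 2*(-4)) - 10)*19 = ((-3 - 8) - 10)*19 = (-11 - 10)*19 = -21*19 = -399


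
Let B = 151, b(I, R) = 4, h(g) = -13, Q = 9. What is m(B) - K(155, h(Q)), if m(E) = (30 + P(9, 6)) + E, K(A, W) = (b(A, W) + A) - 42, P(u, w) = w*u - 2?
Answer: 116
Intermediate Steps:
P(u, w) = -2 + u*w (P(u, w) = u*w - 2 = -2 + u*w)
K(A, W) = -38 + A (K(A, W) = (4 + A) - 42 = -38 + A)
m(E) = 82 + E (m(E) = (30 + (-2 + 9*6)) + E = (30 + (-2 + 54)) + E = (30 + 52) + E = 82 + E)
m(B) - K(155, h(Q)) = (82 + 151) - (-38 + 155) = 233 - 1*117 = 233 - 117 = 116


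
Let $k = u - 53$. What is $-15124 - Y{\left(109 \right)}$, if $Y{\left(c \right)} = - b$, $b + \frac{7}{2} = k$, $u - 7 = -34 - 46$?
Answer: $- \frac{30507}{2} \approx -15254.0$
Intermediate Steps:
$u = -73$ ($u = 7 - 80 = -73$)
$k = -126$ ($k = -73 - 53 = -126$)
$b = - \frac{259}{2}$ ($b = - \frac{7}{2} - 126 = - \frac{259}{2} \approx -129.5$)
$Y{\left(c \right)} = \frac{259}{2}$ ($Y{\left(c \right)} = \left(-1\right) \left(- \frac{259}{2}\right) = \frac{259}{2}$)
$-15124 - Y{\left(109 \right)} = -15124 - \frac{259}{2} = - \frac{30507}{2}$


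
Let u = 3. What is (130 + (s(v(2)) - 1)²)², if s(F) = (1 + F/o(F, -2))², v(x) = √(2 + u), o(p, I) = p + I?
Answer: 71269225 + 31864800*√5 ≈ 1.4252e+8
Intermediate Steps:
o(p, I) = I + p
v(x) = √5 (v(x) = √(2 + 3) = √5)
s(F) = (1 + F/(-2 + F))²
(130 + (s(v(2)) - 1)²)² = (130 + (4*(-1 + √5)²/(-2 + √5)² - 1)²)² = (130 + (-1 + 4*(-1 + √5)²/(-2 + √5)²)²)²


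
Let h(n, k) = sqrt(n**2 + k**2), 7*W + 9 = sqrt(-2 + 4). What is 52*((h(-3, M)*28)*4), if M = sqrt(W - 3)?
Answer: 832*sqrt(231 + 7*sqrt(2)) ≈ 12913.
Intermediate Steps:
W = -9/7 + sqrt(2)/7 (W = -9/7 + sqrt(-2 + 4)/7 = -9/7 + sqrt(2)/7 ≈ -1.0837)
M = sqrt(-30/7 + sqrt(2)/7) (M = sqrt((-9/7 + sqrt(2)/7) - 3) = sqrt(-30/7 + sqrt(2)/7) ≈ 2.0208*I)
h(n, k) = sqrt(k**2 + n**2)
52*((h(-3, M)*28)*4) = 52*((sqrt((sqrt(-210 + 7*sqrt(2))/7)**2 + (-3)**2)*28)*4) = 52*((sqrt((-30/7 + sqrt(2)/7) + 9)*28)*4) = 52*((sqrt(33/7 + sqrt(2)/7)*28)*4) = 52*((28*sqrt(33/7 + sqrt(2)/7))*4) = 52*(112*sqrt(33/7 + sqrt(2)/7)) = 5824*sqrt(33/7 + sqrt(2)/7)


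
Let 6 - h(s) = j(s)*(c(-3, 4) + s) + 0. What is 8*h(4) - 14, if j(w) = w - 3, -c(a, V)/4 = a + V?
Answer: 34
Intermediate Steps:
c(a, V) = -4*V - 4*a (c(a, V) = -4*(a + V) = -4*(V + a) = -4*V - 4*a)
j(w) = -3 + w
h(s) = 6 - (-4 + s)*(-3 + s) (h(s) = 6 - ((-3 + s)*((-4*4 - 4*(-3)) + s) + 0) = 6 - ((-3 + s)*((-16 + 12) + s) + 0) = 6 - ((-3 + s)*(-4 + s) + 0) = 6 - ((-4 + s)*(-3 + s) + 0) = 6 - (-4 + s)*(-3 + s))
8*h(4) - 14 = 8*(-6 - 1*4² + 7*4) - 14 = 8*(-6 - 1*16 + 28) - 14 = 8*(-6 - 16 + 28) - 14 = 8*6 - 14 = 48 - 14 = 34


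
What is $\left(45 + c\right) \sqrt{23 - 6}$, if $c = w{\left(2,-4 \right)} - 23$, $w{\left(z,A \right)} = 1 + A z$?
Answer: $15 \sqrt{17} \approx 61.847$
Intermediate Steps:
$c = -30$ ($c = \left(1 - 8\right) - 23 = -7 - 23 = -30$)
$\left(45 + c\right) \sqrt{23 - 6} = \left(45 - 30\right) \sqrt{23 - 6} = 15 \sqrt{17}$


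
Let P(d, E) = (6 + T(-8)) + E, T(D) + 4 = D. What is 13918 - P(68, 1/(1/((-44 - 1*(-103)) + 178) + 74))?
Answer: 244212799/17539 ≈ 13924.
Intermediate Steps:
T(D) = -4 + D
P(d, E) = -6 + E (P(d, E) = (6 + (-4 - 8)) + E = (6 - 12) + E = -6 + E)
13918 - P(68, 1/(1/((-44 - 1*(-103)) + 178) + 74)) = 13918 - (-6 + 1/(1/((-44 - 1*(-103)) + 178) + 74)) = 13918 - (-6 + 1/(1/((-44 + 103) + 178) + 74)) = 13918 - (-6 + 1/(1/(59 + 178) + 74)) = 13918 - (-6 + 1/(1/237 + 74)) = 13918 - (-6 + 1/(17539/237)) = 13918 - (-6 + 237/17539) = 13918 - 1*(-104997/17539) = 13918 + 104997/17539 = 244212799/17539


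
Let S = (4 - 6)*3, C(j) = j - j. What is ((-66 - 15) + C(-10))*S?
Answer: 486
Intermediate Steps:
C(j) = 0
S = -6 (S = -2*3 = -6)
((-66 - 15) + C(-10))*S = ((-66 - 15) + 0)*(-6) = (-81 + 0)*(-6) = -81*(-6) = 486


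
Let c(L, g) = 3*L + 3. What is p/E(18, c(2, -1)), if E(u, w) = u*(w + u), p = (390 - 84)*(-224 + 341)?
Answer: 221/3 ≈ 73.667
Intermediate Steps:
c(L, g) = 3 + 3*L
p = 35802 (p = 306*117 = 35802)
E(u, w) = u*(u + w)
p/E(18, c(2, -1)) = 35802/((18*(18 + (3 + 3*2)))) = 35802/((18*(18 + (3 + 6)))) = 35802/((18*(18 + 9))) = 35802/((18*27)) = 35802/486 = 35802*(1/486) = 221/3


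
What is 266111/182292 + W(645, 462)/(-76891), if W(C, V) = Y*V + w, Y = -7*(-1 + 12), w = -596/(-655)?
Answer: 17649781067363/9180882282660 ≈ 1.9224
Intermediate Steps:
w = 596/655 (w = -596*(-1/655) = 596/655 ≈ 0.90992)
Y = -77 (Y = -7*11 = -77)
W(C, V) = 596/655 - 77*V (W(C, V) = -77*V + 596/655 = 596/655 - 77*V)
266111/182292 + W(645, 462)/(-76891) = 266111/182292 + (596/655 - 77*462)/(-76891) = 266111*(1/182292) + (596/655 - 35574)*(-1/76891) = 266111/182292 - 23300374/655*(-1/76891) = 266111/182292 + 23300374/50363605 = 17649781067363/9180882282660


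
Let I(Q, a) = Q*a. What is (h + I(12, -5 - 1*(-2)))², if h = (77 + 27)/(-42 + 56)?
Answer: 40000/49 ≈ 816.33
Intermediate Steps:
h = 52/7 (h = 104/14 = 104*(1/14) = 52/7 ≈ 7.4286)
(h + I(12, -5 - 1*(-2)))² = (52/7 + 12*(-5 - 1*(-2)))² = (52/7 + 12*(-5 + 2))² = (52/7 + 12*(-3))² = (52/7 - 36)² = (-200/7)² = 40000/49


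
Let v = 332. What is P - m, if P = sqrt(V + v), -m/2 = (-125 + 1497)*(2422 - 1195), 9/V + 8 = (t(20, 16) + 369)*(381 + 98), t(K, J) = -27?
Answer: 3366888 + sqrt(8908795219490)/163810 ≈ 3.3669e+6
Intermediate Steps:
V = 9/163810 (V = 9/(-8 + (-27 + 369)*(381 + 98)) = 9/(-8 + 342*479) = 9/(-8 + 163818) = 9/163810 ≈ 5.4942e-5)
m = -3366888 (m = -2*(-125 + 1497)*(2422 - 1195) = -2744*1227 = -2*1683444 = -3366888)
P = sqrt(8908795219490)/163810 (P = sqrt(9/163810 + 332) = sqrt(54384929/163810) = sqrt(8908795219490)/163810 ≈ 18.221)
P - m = sqrt(8908795219490)/163810 - 1*(-3366888) = sqrt(8908795219490)/163810 + 3366888 = 3366888 + sqrt(8908795219490)/163810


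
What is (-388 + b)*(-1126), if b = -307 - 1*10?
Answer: 793830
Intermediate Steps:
b = -317 (b = -307 - 10 = -317)
(-388 + b)*(-1126) = (-388 - 317)*(-1126) = -705*(-1126) = 793830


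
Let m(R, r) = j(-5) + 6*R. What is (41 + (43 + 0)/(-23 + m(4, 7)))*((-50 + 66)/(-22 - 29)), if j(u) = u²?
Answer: -8872/663 ≈ -13.382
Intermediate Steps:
m(R, r) = 25 + 6*R (m(R, r) = (-5)² + 6*R = 25 + 6*R)
(41 + (43 + 0)/(-23 + m(4, 7)))*((-50 + 66)/(-22 - 29)) = (41 + (43 + 0)/(-23 + (25 + 6*4)))*((-50 + 66)/(-22 - 29)) = (41 + 43/(-23 + (25 + 24)))*(16/(-51)) = (41 + 43/(-23 + 49))*(16*(-1/51)) = (41 + 43/26)*(-16/51) = (1109/26)*(-16/51) = -8872/663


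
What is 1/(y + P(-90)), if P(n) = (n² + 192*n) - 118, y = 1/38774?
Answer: -38774/360520651 ≈ -0.00010755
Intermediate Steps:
y = 1/38774 ≈ 2.5790e-5
P(n) = -118 + n² + 192*n
1/(y + P(-90)) = 1/(1/38774 + (-118 + (-90)² + 192*(-90))) = 1/(1/38774 + (-118 + 8100 - 17280)) = 1/(1/38774 - 9298) = 1/(-360520651/38774) = -38774/360520651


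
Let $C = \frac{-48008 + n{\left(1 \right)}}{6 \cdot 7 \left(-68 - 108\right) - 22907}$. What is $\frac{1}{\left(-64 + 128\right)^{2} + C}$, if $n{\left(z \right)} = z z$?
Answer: $\frac{30299}{124152711} \approx 0.00024405$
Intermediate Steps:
$n{\left(z \right)} = z^{2}$
$C = \frac{48007}{30299}$ ($C = \frac{-48008 + 1^{2}}{6 \cdot 7 \left(-68 - 108\right) - 22907} = \frac{-48008 + 1}{42 \left(-176\right) - 22907} = - \frac{48007}{-7392 - 22907} = - \frac{48007}{-30299} = \left(-48007\right) \left(- \frac{1}{30299}\right) = \frac{48007}{30299} \approx 1.5844$)
$\frac{1}{\left(-64 + 128\right)^{2} + C} = \frac{1}{\left(-64 + 128\right)^{2} + \frac{48007}{30299}} = \frac{1}{64^{2} + \frac{48007}{30299}} = \frac{1}{4096 + \frac{48007}{30299}} = \frac{1}{\frac{124152711}{30299}} = \frac{30299}{124152711}$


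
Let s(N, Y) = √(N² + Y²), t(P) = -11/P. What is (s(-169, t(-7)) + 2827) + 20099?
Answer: 22926 + √1399610/7 ≈ 23095.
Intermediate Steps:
t(P) = -11/P
(s(-169, t(-7)) + 2827) + 20099 = (√((-169)² + (-11/(-7))²) + 2827) + 20099 = (√(28561 + (-11*(-⅐))²) + 2827) + 20099 = (√(28561 + (11/7)²) + 2827) + 20099 = (√(28561 + 121/49) + 2827) + 20099 = (√(1399610/49) + 2827) + 20099 = (√1399610/7 + 2827) + 20099 = (2827 + √1399610/7) + 20099 = 22926 + √1399610/7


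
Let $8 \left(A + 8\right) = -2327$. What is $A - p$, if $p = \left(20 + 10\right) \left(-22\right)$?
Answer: $\frac{2889}{8} \approx 361.13$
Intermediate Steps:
$A = - \frac{2391}{8}$ ($A = -8 + \frac{1}{8} \left(-2327\right) = -8 - \frac{2327}{8} = - \frac{2391}{8} \approx -298.88$)
$p = -660$ ($p = 30 \left(-22\right) = -660$)
$A - p = - \frac{2391}{8} - -660 = - \frac{2391}{8} + 660 = \frac{2889}{8}$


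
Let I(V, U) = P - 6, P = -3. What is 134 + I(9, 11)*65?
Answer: -451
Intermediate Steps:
I(V, U) = -9 (I(V, U) = -3 - 6 = -9)
134 + I(9, 11)*65 = 134 - 9*65 = 134 - 585 = -451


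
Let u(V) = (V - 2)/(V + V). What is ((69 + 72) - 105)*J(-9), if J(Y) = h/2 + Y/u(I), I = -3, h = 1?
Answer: -1854/5 ≈ -370.80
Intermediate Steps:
u(V) = (-2 + V)/(2*V) (u(V) = (-2 + V)/((2*V)) = (-2 + V)*(1/(2*V)) = (-2 + V)/(2*V))
J(Y) = 1/2 + 6*Y/5 (J(Y) = 1/2 + Y/(((1/2)*(-2 - 3)/(-3))) = 1*(1/2) + Y/(((1/2)*(-1/3)*(-5))) = 1/2 + Y/(5/6) = 1/2 + Y*(6/5) = 1/2 + 6*Y/5)
((69 + 72) - 105)*J(-9) = ((69 + 72) - 105)*(1/2 + (6/5)*(-9)) = (141 - 105)*(1/2 - 54/5) = 36*(-103/10) = -1854/5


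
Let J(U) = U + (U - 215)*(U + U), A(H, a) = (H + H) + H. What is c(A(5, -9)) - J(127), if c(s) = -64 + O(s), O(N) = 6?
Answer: 22167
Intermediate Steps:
A(H, a) = 3*H (A(H, a) = 2*H + H = 3*H)
c(s) = -58 (c(s) = -64 + 6 = -58)
J(U) = U + 2*U*(-215 + U) (J(U) = U + (-215 + U)*(2*U) = U + 2*U*(-215 + U))
c(A(5, -9)) - J(127) = -58 - 127*(-429 + 2*127) = -58 - 127*(-429 + 254) = -58 - 127*(-175) = -58 - 1*(-22225) = -58 + 22225 = 22167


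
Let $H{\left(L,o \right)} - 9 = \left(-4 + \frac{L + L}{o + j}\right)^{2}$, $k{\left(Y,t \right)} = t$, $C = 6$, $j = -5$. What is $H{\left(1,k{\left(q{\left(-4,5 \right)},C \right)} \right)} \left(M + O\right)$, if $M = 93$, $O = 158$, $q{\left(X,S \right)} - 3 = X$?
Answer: $3263$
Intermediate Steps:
$q{\left(X,S \right)} = 3 + X$
$H{\left(L,o \right)} = 9 + \left(-4 + \frac{2 L}{-5 + o}\right)^{2}$ ($H{\left(L,o \right)} = 9 + \left(-4 + \frac{L + L}{o - 5}\right)^{2} = 9 + \left(-4 + \frac{2 L}{-5 + o}\right)^{2}$)
$H{\left(1,k{\left(q{\left(-4,5 \right)},C \right)} \right)} \left(M + O\right) = \left(9 + \frac{4 \left(10 + 1 - 12\right)^{2}}{\left(-5 + 6\right)^{2}}\right) \left(93 + 158\right) = \left(9 + 4 \cdot 1^{-2} \left(10 + 1 - 12\right)^{2}\right) 251 = \left(9 + 4 \cdot 1 \left(-1\right)^{2}\right) 251 = \left(9 + 4 \cdot 1 \cdot 1\right) 251 = \left(9 + 4\right) 251 = 13 \cdot 251 = 3263$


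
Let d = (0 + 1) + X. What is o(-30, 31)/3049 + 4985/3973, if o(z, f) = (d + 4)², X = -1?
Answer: 15262833/12113677 ≈ 1.2600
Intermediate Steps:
d = 0 (d = (0 + 1) - 1 = 1 - 1 = 0)
o(z, f) = 16 (o(z, f) = (0 + 4)² = 4² = 16)
o(-30, 31)/3049 + 4985/3973 = 16/3049 + 4985/3973 = 15262833/12113677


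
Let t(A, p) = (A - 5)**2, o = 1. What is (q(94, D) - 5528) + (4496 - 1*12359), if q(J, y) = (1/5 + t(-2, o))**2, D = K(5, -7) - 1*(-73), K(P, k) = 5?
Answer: -274259/25 ≈ -10970.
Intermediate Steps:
t(A, p) = (-5 + A)**2
D = 78 (D = 5 - 1*(-73) = 5 + 73 = 78)
q(J, y) = 60516/25 (q(J, y) = (1/5 + (-5 - 2)**2)**2 = (1/5 + (-7)**2)**2 = (1/5 + 49)**2 = (246/5)**2 = 60516/25)
(q(94, D) - 5528) + (4496 - 1*12359) = (60516/25 - 5528) + (4496 - 1*12359) = -77684/25 + (4496 - 12359) = -77684/25 - 7863 = -274259/25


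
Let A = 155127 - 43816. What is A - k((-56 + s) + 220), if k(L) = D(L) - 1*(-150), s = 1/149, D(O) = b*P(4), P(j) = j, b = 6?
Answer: 111137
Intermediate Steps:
D(O) = 24 (D(O) = 6*4 = 24)
A = 111311
s = 1/149 ≈ 0.0067114
k(L) = 174 (k(L) = 24 - 1*(-150) = 24 + 150 = 174)
A - k((-56 + s) + 220) = 111311 - 1*174 = 111311 - 174 = 111137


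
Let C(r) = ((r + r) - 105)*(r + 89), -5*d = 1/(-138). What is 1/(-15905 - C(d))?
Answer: -119025/780816593 ≈ -0.00015244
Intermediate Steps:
d = 1/690 (d = -1/5/(-138) = -1/5*(-1/138) = 1/690 ≈ 0.0014493)
C(r) = (-105 + 2*r)*(89 + r) (C(r) = (2*r - 105)*(89 + r) = (-105 + 2*r)*(89 + r))
1/(-15905 - C(d)) = 1/(-15905 - (-9345 + 2*(1/690)**2 + 73*(1/690))) = 1/(-15905 - (-9345 + 2*(1/476100) + 73/690)) = 1/(-15905 - (-9345 + 1/238050 + 73/690)) = 1/(-15905 - 1*(-1112276032/119025)) = 1/(-15905 + 1112276032/119025) = 1/(-780816593/119025) = -119025/780816593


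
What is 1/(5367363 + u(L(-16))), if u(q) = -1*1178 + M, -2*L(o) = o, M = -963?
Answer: 1/5365222 ≈ 1.8639e-7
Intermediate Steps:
L(o) = -o/2
u(q) = -2141 (u(q) = -1*1178 - 963 = -1178 - 963 = -2141)
1/(5367363 + u(L(-16))) = 1/(5367363 - 2141) = 1/5365222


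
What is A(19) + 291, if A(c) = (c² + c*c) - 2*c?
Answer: 975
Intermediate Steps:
A(c) = -2*c + 2*c² (A(c) = (c² + c²) - 2*c = 2*c² - 2*c = -2*c + 2*c²)
A(19) + 291 = 2*19*(-1 + 19) + 291 = 2*19*18 + 291 = 684 + 291 = 975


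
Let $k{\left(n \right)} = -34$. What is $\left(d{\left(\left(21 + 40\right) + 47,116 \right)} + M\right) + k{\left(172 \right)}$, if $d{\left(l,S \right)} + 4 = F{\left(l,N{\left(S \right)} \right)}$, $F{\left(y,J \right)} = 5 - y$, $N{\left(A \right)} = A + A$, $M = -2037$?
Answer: $-2178$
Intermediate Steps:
$N{\left(A \right)} = 2 A$
$d{\left(l,S \right)} = 1 - l$ ($d{\left(l,S \right)} = -4 - \left(-5 + l\right) = 1 - l$)
$\left(d{\left(\left(21 + 40\right) + 47,116 \right)} + M\right) + k{\left(172 \right)} = \left(\left(1 - \left(\left(21 + 40\right) + 47\right)\right) - 2037\right) - 34 = \left(\left(1 - \left(61 + 47\right)\right) - 2037\right) - 34 = \left(\left(1 - 108\right) - 2037\right) - 34 = \left(-107 - 2037\right) - 34 = -2144 - 34 = -2178$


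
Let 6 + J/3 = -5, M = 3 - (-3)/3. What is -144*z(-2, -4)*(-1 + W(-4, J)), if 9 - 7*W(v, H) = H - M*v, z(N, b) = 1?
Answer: -2736/7 ≈ -390.86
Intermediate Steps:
M = 4 (M = 3 - (-3)/3 = 3 - 1*(-1) = 3 + 1 = 4)
J = -33 (J = -18 + 3*(-5) = -18 - 15 = -33)
W(v, H) = 9/7 - H/7 + 4*v/7 (W(v, H) = 9/7 - (H - 4*v)/7 = 9/7 + (-H/7 + 4*v/7) = 9/7 - H/7 + 4*v/7)
-144*z(-2, -4)*(-1 + W(-4, J)) = -144*(-1 + (9/7 - 1/7*(-33) + (4/7)*(-4))) = -144*(-1 + (9/7 + 33/7 - 16/7)) = -144*(-1 + 26/7) = -144*19/7 = -2736/7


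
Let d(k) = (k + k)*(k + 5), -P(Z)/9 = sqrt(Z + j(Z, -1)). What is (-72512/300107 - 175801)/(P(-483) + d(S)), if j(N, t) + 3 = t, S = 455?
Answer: -22084994095473400/52586549016040829 - 474832648971*I*sqrt(487)/52586549016040829 ≈ -0.41997 - 0.00019926*I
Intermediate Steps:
j(N, t) = -3 + t
P(Z) = -9*sqrt(-4 + Z) (P(Z) = -9*sqrt(Z + (-3 - 1)) = -9*sqrt(Z - 4) = -9*sqrt(-4 + Z))
d(k) = 2*k*(5 + k) (d(k) = (2*k)*(5 + k) = 2*k*(5 + k))
(-72512/300107 - 175801)/(P(-483) + d(S)) = (-72512/300107 - 175801)/(-9*sqrt(-4 - 483) + 2*455*(5 + 455)) = (-72512*1/300107 - 175801)/(-9*I*sqrt(487) + 2*455*460) = (-72512/300107 - 175801)/(-9*I*sqrt(487) + 418600) = -52759183219/(300107*(-9*I*sqrt(487) + 418600)) = -52759183219/(300107*(418600 - 9*I*sqrt(487)))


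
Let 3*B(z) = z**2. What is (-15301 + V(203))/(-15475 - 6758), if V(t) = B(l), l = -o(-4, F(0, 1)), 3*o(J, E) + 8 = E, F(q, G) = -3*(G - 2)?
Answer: 413102/600291 ≈ 0.68817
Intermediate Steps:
F(q, G) = 6 - 3*G (F(q, G) = -3*(-2 + G) = 6 - 3*G)
o(J, E) = -8/3 + E/3
l = 5/3 (l = -(-8/3 + (6 - 3*1)/3) = -(-8/3 + (6 - 3)/3) = -(-8/3 + (1/3)*3) = -(-8/3 + 1) = -1*(-5/3) = 5/3 ≈ 1.6667)
B(z) = z**2/3
V(t) = 25/27 (V(t) = (5/3)**2/3 = (1/3)*(25/9) = 25/27)
(-15301 + V(203))/(-15475 - 6758) = (-15301 + 25/27)/(-15475 - 6758) = -413102/27/(-22233) = -413102/27*(-1/22233) = 413102/600291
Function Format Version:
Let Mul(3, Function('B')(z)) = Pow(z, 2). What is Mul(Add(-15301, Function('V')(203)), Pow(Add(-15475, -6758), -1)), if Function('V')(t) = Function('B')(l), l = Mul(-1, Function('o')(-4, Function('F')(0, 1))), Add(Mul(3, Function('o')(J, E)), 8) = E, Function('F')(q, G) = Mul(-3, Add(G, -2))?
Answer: Rational(413102, 600291) ≈ 0.68817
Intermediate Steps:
Function('F')(q, G) = Add(6, Mul(-3, G)) (Function('F')(q, G) = Mul(-3, Add(-2, G)) = Add(6, Mul(-3, G)))
Function('o')(J, E) = Add(Rational(-8, 3), Mul(Rational(1, 3), E))
l = Rational(5, 3) (l = Mul(-1, Add(Rational(-8, 3), Mul(Rational(1, 3), Add(6, Mul(-3, 1))))) = Mul(-1, Add(Rational(-8, 3), Mul(Rational(1, 3), Add(6, -3)))) = Mul(-1, Add(Rational(-8, 3), Mul(Rational(1, 3), 3))) = Mul(-1, Add(Rational(-8, 3), 1)) = Mul(-1, Rational(-5, 3)) = Rational(5, 3) ≈ 1.6667)
Function('B')(z) = Mul(Rational(1, 3), Pow(z, 2))
Function('V')(t) = Rational(25, 27) (Function('V')(t) = Mul(Rational(1, 3), Pow(Rational(5, 3), 2)) = Mul(Rational(1, 3), Rational(25, 9)) = Rational(25, 27))
Mul(Add(-15301, Function('V')(203)), Pow(Add(-15475, -6758), -1)) = Mul(Add(-15301, Rational(25, 27)), Pow(Add(-15475, -6758), -1)) = Mul(Rational(-413102, 27), Pow(-22233, -1)) = Mul(Rational(-413102, 27), Rational(-1, 22233)) = Rational(413102, 600291)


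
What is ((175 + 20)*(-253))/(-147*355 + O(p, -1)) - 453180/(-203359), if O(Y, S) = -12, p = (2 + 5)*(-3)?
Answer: 863778275/272172557 ≈ 3.1736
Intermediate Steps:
p = -21 (p = 7*(-3) = -21)
((175 + 20)*(-253))/(-147*355 + O(p, -1)) - 453180/(-203359) = ((175 + 20)*(-253))/(-147*355 - 12) - 453180/(-203359) = (195*(-253))/(-52185 - 12) - 453180*(-1/203359) = -49335/(-52197) + 34860/15643 = -49335*(-1/52197) + 34860/15643 = 16445/17399 + 34860/15643 = 863778275/272172557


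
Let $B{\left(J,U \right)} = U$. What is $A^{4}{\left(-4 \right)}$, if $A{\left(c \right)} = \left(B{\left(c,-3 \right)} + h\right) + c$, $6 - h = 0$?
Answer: $1$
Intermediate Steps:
$h = 6$ ($h = 6 - 0 = 6 + 0 = 6$)
$A{\left(c \right)} = 3 + c$ ($A{\left(c \right)} = \left(-3 + 6\right) + c = 3 + c$)
$A^{4}{\left(-4 \right)} = \left(3 - 4\right)^{4} = \left(-1\right)^{4} = 1$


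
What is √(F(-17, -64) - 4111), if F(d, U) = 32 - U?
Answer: I*√4015 ≈ 63.364*I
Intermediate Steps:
√(F(-17, -64) - 4111) = √((32 - 1*(-64)) - 4111) = √((32 + 64) - 4111) = √(96 - 4111) = √(-4015) = I*√4015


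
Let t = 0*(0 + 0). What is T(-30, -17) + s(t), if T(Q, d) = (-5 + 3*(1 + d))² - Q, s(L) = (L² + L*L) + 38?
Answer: 2877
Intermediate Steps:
t = 0 (t = 0*0 = 0)
s(L) = 38 + 2*L² (s(L) = (L² + L²) + 38 = 2*L² + 38 = 38 + 2*L²)
T(Q, d) = (-2 + 3*d)² - Q (T(Q, d) = (-5 + (3 + 3*d))² - Q = (-2 + 3*d)² - Q)
T(-30, -17) + s(t) = ((-2 + 3*(-17))² - 1*(-30)) + (38 + 2*0²) = ((-2 - 51)² + 30) + (38 + 2*0) = ((-53)² + 30) + (38 + 0) = (2809 + 30) + 38 = 2839 + 38 = 2877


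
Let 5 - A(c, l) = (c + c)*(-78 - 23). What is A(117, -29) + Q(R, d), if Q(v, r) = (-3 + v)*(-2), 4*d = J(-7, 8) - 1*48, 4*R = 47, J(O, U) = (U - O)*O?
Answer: 47243/2 ≈ 23622.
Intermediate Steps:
J(O, U) = O*(U - O)
R = 47/4 (R = (¼)*47 = 47/4 ≈ 11.750)
A(c, l) = 5 + 202*c (A(c, l) = 5 - (c + c)*(-78 - 23) = 5 - 2*c*(-101) = 5 - (-202)*c = 5 + 202*c)
d = -153/4 (d = (-7*(8 - 1*(-7)) - 1*48)/4 = (-7*(8 + 7) - 48)/4 = (-7*15 - 48)/4 = (-105 - 48)/4 = (¼)*(-153) = -153/4 ≈ -38.250)
Q(v, r) = 6 - 2*v
A(117, -29) + Q(R, d) = (5 + 202*117) + (6 - 2*47/4) = (5 + 23634) + (6 - 47/2) = 23639 - 35/2 = 47243/2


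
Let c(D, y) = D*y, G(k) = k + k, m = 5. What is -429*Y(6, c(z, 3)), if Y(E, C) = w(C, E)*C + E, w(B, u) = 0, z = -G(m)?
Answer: -2574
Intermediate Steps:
G(k) = 2*k
z = -10 (z = -2*5 = -1*10 = -10)
Y(E, C) = E (Y(E, C) = 0*C + E = 0 + E = E)
-429*Y(6, c(z, 3)) = -429*6 = -2574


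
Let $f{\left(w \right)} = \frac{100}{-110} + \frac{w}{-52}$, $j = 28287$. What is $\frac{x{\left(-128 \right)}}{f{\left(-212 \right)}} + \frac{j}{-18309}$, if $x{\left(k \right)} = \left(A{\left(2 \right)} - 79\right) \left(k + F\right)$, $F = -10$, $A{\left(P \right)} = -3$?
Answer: $\frac{3290510009}{921553} \approx 3570.6$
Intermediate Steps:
$x{\left(k \right)} = 820 - 82 k$ ($x{\left(k \right)} = \left(-3 - 79\right) \left(k - 10\right) = - 82 \left(-10 + k\right) = 820 - 82 k$)
$f{\left(w \right)} = - \frac{10}{11} - \frac{w}{52}$ ($f{\left(w \right)} = 100 \left(- \frac{1}{110}\right) + w \left(- \frac{1}{52}\right) = - \frac{10}{11} - \frac{w}{52}$)
$\frac{x{\left(-128 \right)}}{f{\left(-212 \right)}} + \frac{j}{-18309} = \frac{820 - -10496}{- \frac{10}{11} - - \frac{53}{13}} + \frac{28287}{-18309} = \frac{820 + 10496}{- \frac{10}{11} + \frac{53}{13}} + 28287 \left(- \frac{1}{18309}\right) = \frac{11316}{\frac{453}{143}} - \frac{9429}{6103} = 11316 \cdot \frac{143}{453} - \frac{9429}{6103} = \frac{539396}{151} - \frac{9429}{6103} = \frac{3290510009}{921553}$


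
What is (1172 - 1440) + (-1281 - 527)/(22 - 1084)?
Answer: -141404/531 ≈ -266.30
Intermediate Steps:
(1172 - 1440) + (-1281 - 527)/(22 - 1084) = -268 - 1808/(-1062) = -268 - 1808*(-1/1062) = -268 + 904/531 = -141404/531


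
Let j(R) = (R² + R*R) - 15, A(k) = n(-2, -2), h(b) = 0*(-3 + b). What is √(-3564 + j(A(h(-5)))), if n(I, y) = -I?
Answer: I*√3571 ≈ 59.758*I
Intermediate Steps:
h(b) = 0
A(k) = 2 (A(k) = -1*(-2) = 2)
j(R) = -15 + 2*R² (j(R) = (R² + R²) - 15 = 2*R² - 15 = -15 + 2*R²)
√(-3564 + j(A(h(-5)))) = √(-3564 + (-15 + 2*2²)) = √(-3564 + (-15 + 2*4)) = √(-3564 + (-15 + 8)) = √(-3564 - 7) = √(-3571) = I*√3571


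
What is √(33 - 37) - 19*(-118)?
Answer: 2242 + 2*I ≈ 2242.0 + 2.0*I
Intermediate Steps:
√(33 - 37) - 19*(-118) = √(-4) + 2242 = 2*I + 2242 = 2242 + 2*I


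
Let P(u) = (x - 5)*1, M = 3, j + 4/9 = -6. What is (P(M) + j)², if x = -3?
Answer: 16900/81 ≈ 208.64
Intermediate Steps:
j = -58/9 (j = -4/9 - 6 = -58/9 ≈ -6.4444)
P(u) = -8 (P(u) = (-3 - 5)*1 = -8*1 = -8)
(P(M) + j)² = (-8 - 58/9)² = (-130/9)² = 16900/81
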